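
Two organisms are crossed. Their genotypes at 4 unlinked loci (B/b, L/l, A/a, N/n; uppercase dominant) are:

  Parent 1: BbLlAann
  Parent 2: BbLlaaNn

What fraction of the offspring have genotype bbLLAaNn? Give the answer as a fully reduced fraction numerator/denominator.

BbLlAann gametes: BLAn×2, BLan×2, BlAn×2, Blan×2, bLAn×2, bLan×2, blAn×2, blan×2
BbLlaaNn gametes: BLaN×2, BLan×2, BlaN×2, Blan×2, bLaN×2, bLan×2, blaN×2, blan×2
BbLlAann×BbLlaaNn grid (16·16=256): BBLLAaNn=4 BBLLAann=4 BBLLaaNn=4 BBLLaann=4 BBLlAaNn=8 BBLlAann=8 BBLlaaNn=8 BBLlaann=8 BBllAaNn=4 BBllAann=4 BBllaaNn=4 BBllaann=4 BbLLAaNn=8 BbLLAann=8 BbLLaaNn=8 BbLLaann=8 BbLlAaNn=16 BbLlAann=16 BbLlaaNn=16 BbLlaann=16 BbllAaNn=8 BbllAann=8 BbllaaNn=8 Bbllaann=8 bbLLAaNn=4 bbLLAann=4 bbLLaaNn=4 bbLLaann=4 bbLlAaNn=8 bbLlAann=8 bbLlaaNn=8 bbLlaann=8 bbllAaNn=4 bbllAann=4 bbllaaNn=4 bbllaann=4
bbLLAaNn hits 4/256; gcd=4; 4÷4/256÷4 = 1/64

P(bbLLAaNn) = 1/64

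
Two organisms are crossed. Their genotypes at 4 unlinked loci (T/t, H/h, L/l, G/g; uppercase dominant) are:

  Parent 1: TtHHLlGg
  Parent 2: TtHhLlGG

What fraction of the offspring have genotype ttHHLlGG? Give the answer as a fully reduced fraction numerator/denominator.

TtHHLlGg gametes: THLG×2, THLg×2, THlG×2, THlg×2, tHLG×2, tHLg×2, tHlG×2, tHlg×2
TtHhLlGG gametes: THLG×2, THlG×2, ThLG×2, ThlG×2, tHLG×2, tHlG×2, thLG×2, thlG×2
TtHHLlGg×TtHhLlGG grid (16·16=256): TTHHLLGG=4 TTHHLLGg=4 TTHHLlGG=8 TTHHLlGg=8 TTHHllGG=4 TTHHllGg=4 TTHhLLGG=4 TTHhLLGg=4 TTHhLlGG=8 TTHhLlGg=8 TTHhllGG=4 TTHhllGg=4 TtHHLLGG=8 TtHHLLGg=8 TtHHLlGG=16 TtHHLlGg=16 TtHHllGG=8 TtHHllGg=8 TtHhLLGG=8 TtHhLLGg=8 TtHhLlGG=16 TtHhLlGg=16 TtHhllGG=8 TtHhllGg=8 ttHHLLGG=4 ttHHLLGg=4 ttHHLlGG=8 ttHHLlGg=8 ttHHllGG=4 ttHHllGg=4 ttHhLLGG=4 ttHhLLGg=4 ttHhLlGG=8 ttHhLlGg=8 ttHhllGG=4 ttHhllGg=4
ttHHLlGG hits 8/256; gcd=8; 8÷8/256÷8 = 1/32

P(ttHHLlGG) = 1/32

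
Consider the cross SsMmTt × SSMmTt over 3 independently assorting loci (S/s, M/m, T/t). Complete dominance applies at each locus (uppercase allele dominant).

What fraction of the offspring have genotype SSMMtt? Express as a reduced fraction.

SsMmTt gametes: SMT×1, SMt×1, SmT×1, Smt×1, sMT×1, sMt×1, smT×1, smt×1
SSMmTt gametes: SMT×2, SMt×2, SmT×2, Smt×2
SsMmTt×SSMmTt grid (8·8=64): SSMMTT=2 SSMMTt=4 SSMMtt=2 SSMmTT=4 SSMmTt=8 SSMmtt=4 SSmmTT=2 SSmmTt=4 SSmmtt=2 SsMMTT=2 SsMMTt=4 SsMMtt=2 SsMmTT=4 SsMmTt=8 SsMmtt=4 SsmmTT=2 SsmmTt=4 Ssmmtt=2
SSMMtt hits 2/64; gcd=2; 2÷2/64÷2 = 1/32

P(SSMMtt) = 1/32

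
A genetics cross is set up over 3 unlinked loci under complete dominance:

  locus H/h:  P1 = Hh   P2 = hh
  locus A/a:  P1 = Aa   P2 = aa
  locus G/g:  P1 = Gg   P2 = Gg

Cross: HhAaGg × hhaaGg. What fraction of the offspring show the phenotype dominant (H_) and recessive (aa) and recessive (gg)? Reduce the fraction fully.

P(H_ aa gg) = 1/16

HhAaGg gametes: HAG×1, HAg×1, HaG×1, Hag×1, hAG×1, hAg×1, haG×1, hag×1
hhaaGg gametes: haG×4, hag×4
HhAaGg×hhaaGg grid (8·8=64): HhAaGG=4 HhAaGg=8 HhAagg=4 HhaaGG=4 HhaaGg=8 Hhaagg=4 hhAaGG=4 hhAaGg=8 hhAagg=4 hhaaGG=4 hhaaGg=8 hhaagg=4
H_ aa gg hits 4/64; gcd=4; 4÷4/64÷4 = 1/16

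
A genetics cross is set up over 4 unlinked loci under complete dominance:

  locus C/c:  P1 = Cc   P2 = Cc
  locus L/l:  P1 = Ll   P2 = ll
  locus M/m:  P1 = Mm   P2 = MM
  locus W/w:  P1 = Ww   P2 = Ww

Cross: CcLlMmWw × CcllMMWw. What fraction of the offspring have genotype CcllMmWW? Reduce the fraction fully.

P(CcllMmWW) = 1/32

CcLlMmWw gametes: CLMW×1, CLMw×1, CLmW×1, CLmw×1, ClMW×1, ClMw×1, ClmW×1, Clmw×1, cLMW×1, cLMw×1, cLmW×1, cLmw×1, clMW×1, clMw×1, clmW×1, clmw×1
CcllMMWw gametes: ClMW×4, ClMw×4, clMW×4, clMw×4
CcLlMmWw×CcllMMWw grid (16·16=256): CCLlMMWW=4 CCLlMMWw=8 CCLlMMww=4 CCLlMmWW=4 CCLlMmWw=8 CCLlMmww=4 CCllMMWW=4 CCllMMWw=8 CCllMMww=4 CCllMmWW=4 CCllMmWw=8 CCllMmww=4 CcLlMMWW=8 CcLlMMWw=16 CcLlMMww=8 CcLlMmWW=8 CcLlMmWw=16 CcLlMmww=8 CcllMMWW=8 CcllMMWw=16 CcllMMww=8 CcllMmWW=8 CcllMmWw=16 CcllMmww=8 ccLlMMWW=4 ccLlMMWw=8 ccLlMMww=4 ccLlMmWW=4 ccLlMmWw=8 ccLlMmww=4 ccllMMWW=4 ccllMMWw=8 ccllMMww=4 ccllMmWW=4 ccllMmWw=8 ccllMmww=4
CcllMmWW hits 8/256; gcd=8; 8÷8/256÷8 = 1/32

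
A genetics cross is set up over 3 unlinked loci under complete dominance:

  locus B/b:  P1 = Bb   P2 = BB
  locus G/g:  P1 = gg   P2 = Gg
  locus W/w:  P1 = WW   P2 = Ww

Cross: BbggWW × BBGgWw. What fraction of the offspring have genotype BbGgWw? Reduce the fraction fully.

BbggWW gametes: BgW×4, bgW×4
BBGgWw gametes: BGW×2, BGw×2, BgW×2, Bgw×2
BbggWW×BBGgWw grid (8·8=64): BBGgWW=8 BBGgWw=8 BBggWW=8 BBggWw=8 BbGgWW=8 BbGgWw=8 BbggWW=8 BbggWw=8
BbGgWw hits 8/64; gcd=8; 8÷8/64÷8 = 1/8

P(BbGgWw) = 1/8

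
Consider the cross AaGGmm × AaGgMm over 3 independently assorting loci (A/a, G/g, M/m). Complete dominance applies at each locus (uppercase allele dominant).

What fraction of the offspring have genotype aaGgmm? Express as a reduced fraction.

P(aaGgmm) = 1/16

AaGGmm gametes: AGm×4, aGm×4
AaGgMm gametes: AGM×1, AGm×1, AgM×1, Agm×1, aGM×1, aGm×1, agM×1, agm×1
AaGGmm×AaGgMm grid (8·8=64): AAGGMm=4 AAGGmm=4 AAGgMm=4 AAGgmm=4 AaGGMm=8 AaGGmm=8 AaGgMm=8 AaGgmm=8 aaGGMm=4 aaGGmm=4 aaGgMm=4 aaGgmm=4
aaGgmm hits 4/64; gcd=4; 4÷4/64÷4 = 1/16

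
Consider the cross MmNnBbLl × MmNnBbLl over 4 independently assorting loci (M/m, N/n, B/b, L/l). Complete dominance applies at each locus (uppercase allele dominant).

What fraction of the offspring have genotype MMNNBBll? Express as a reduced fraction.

P(MMNNBBll) = 1/256

MmNnBbLl gametes: MNBL×1, MNBl×1, MNbL×1, MNbl×1, MnBL×1, MnBl×1, MnbL×1, Mnbl×1, mNBL×1, mNBl×1, mNbL×1, mNbl×1, mnBL×1, mnBl×1, mnbL×1, mnbl×1
MmNnBbLl gametes: MNBL×1, MNBl×1, MNbL×1, MNbl×1, MnBL×1, MnBl×1, MnbL×1, Mnbl×1, mNBL×1, mNBl×1, mNbL×1, mNbl×1, mnBL×1, mnBl×1, mnbL×1, mnbl×1
MmNnBbLl×MmNnBbLl grid (16·16=256): MMNNBBLL=1 MMNNBBLl=2 MMNNBBll=1 MMNNBbLL=2 MMNNBbLl=4 MMNNBbll=2 MMNNbbLL=1 MMNNbbLl=2 MMNNbbll=1 MMNnBBLL=2 MMNnBBLl=4 MMNnBBll=2 MMNnBbLL=4 MMNnBbLl=8 MMNnBbll=4 MMNnbbLL=2 MMNnbbLl=4 MMNnbbll=2 MMnnBBLL=1 MMnnBBLl=2 MMnnBBll=1 MMnnBbLL=2 MMnnBbLl=4 MMnnBbll=2 MMnnbbLL=1 MMnnbbLl=2 MMnnbbll=1 MmNNBBLL=2 MmNNBBLl=4 MmNNBBll=2 MmNNBbLL=4 MmNNBbLl=8 MmNNBbll=4 MmNNbbLL=2 MmNNbbLl=4 MmNNbbll=2 MmNnBBLL=4 MmNnBBLl=8 MmNnBBll=4 MmNnBbLL=8 MmNnBbLl=16 MmNnBbll=8 MmNnbbLL=4 MmNnbbLl=8 MmNnbbll=4 MmnnBBLL=2 MmnnBBLl=4 MmnnBBll=2 MmnnBbLL=4 MmnnBbLl=8 MmnnBbll=4 MmnnbbLL=2 MmnnbbLl=4 Mmnnbbll=2 mmNNBBLL=1 mmNNBBLl=2 mmNNBBll=1 mmNNBbLL=2 mmNNBbLl=4 mmNNBbll=2 mmNNbbLL=1 mmNNbbLl=2 mmNNbbll=1 mmNnBBLL=2 mmNnBBLl=4 mmNnBBll=2 mmNnBbLL=4 mmNnBbLl=8 mmNnBbll=4 mmNnbbLL=2 mmNnbbLl=4 mmNnbbll=2 mmnnBBLL=1 mmnnBBLl=2 mmnnBBll=1 mmnnBbLL=2 mmnnBbLl=4 mmnnBbll=2 mmnnbbLL=1 mmnnbbLl=2 mmnnbbll=1
MMNNBBll hits 1/256; gcd=1; 1÷1/256÷1 = 1/256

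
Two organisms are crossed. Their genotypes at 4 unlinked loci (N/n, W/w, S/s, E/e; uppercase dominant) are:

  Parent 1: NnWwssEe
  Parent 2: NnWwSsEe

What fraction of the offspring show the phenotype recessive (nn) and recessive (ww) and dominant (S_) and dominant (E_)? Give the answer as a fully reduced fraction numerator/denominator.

NnWwssEe gametes: NWsE×2, NWse×2, NwsE×2, Nwse×2, nWsE×2, nWse×2, nwsE×2, nwse×2
NnWwSsEe gametes: NWSE×1, NWSe×1, NWsE×1, NWse×1, NwSE×1, NwSe×1, NwsE×1, Nwse×1, nWSE×1, nWSe×1, nWsE×1, nWse×1, nwSE×1, nwSe×1, nwsE×1, nwse×1
NnWwssEe×NnWwSsEe grid (16·16=256): NNWWSsEE=2 NNWWSsEe=4 NNWWSsee=2 NNWWssEE=2 NNWWssEe=4 NNWWssee=2 NNWwSsEE=4 NNWwSsEe=8 NNWwSsee=4 NNWwssEE=4 NNWwssEe=8 NNWwssee=4 NNwwSsEE=2 NNwwSsEe=4 NNwwSsee=2 NNwwssEE=2 NNwwssEe=4 NNwwssee=2 NnWWSsEE=4 NnWWSsEe=8 NnWWSsee=4 NnWWssEE=4 NnWWssEe=8 NnWWssee=4 NnWwSsEE=8 NnWwSsEe=16 NnWwSsee=8 NnWwssEE=8 NnWwssEe=16 NnWwssee=8 NnwwSsEE=4 NnwwSsEe=8 NnwwSsee=4 NnwwssEE=4 NnwwssEe=8 Nnwwssee=4 nnWWSsEE=2 nnWWSsEe=4 nnWWSsee=2 nnWWssEE=2 nnWWssEe=4 nnWWssee=2 nnWwSsEE=4 nnWwSsEe=8 nnWwSsee=4 nnWwssEE=4 nnWwssEe=8 nnWwssee=4 nnwwSsEE=2 nnwwSsEe=4 nnwwSsee=2 nnwwssEE=2 nnwwssEe=4 nnwwssee=2
nn ww S_ E_ hits 6/256; gcd=2; 6÷2/256÷2 = 3/128

P(nn ww S_ E_) = 3/128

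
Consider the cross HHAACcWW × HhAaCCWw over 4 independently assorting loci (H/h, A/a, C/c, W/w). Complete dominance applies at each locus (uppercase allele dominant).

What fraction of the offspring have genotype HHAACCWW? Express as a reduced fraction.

P(HHAACCWW) = 1/16

HHAACcWW gametes: HACW×8, HAcW×8
HhAaCCWw gametes: HACW×2, HACw×2, HaCW×2, HaCw×2, hACW×2, hACw×2, haCW×2, haCw×2
HHAACcWW×HhAaCCWw grid (16·16=256): HHAACCWW=16 HHAACCWw=16 HHAACcWW=16 HHAACcWw=16 HHAaCCWW=16 HHAaCCWw=16 HHAaCcWW=16 HHAaCcWw=16 HhAACCWW=16 HhAACCWw=16 HhAACcWW=16 HhAACcWw=16 HhAaCCWW=16 HhAaCCWw=16 HhAaCcWW=16 HhAaCcWw=16
HHAACCWW hits 16/256; gcd=16; 16÷16/256÷16 = 1/16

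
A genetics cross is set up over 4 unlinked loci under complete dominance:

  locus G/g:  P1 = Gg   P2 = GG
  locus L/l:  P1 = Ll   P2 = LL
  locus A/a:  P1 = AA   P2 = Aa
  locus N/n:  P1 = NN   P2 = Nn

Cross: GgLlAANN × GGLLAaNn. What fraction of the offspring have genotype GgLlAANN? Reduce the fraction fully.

P(GgLlAANN) = 1/16

GgLlAANN gametes: GLAN×4, GlAN×4, gLAN×4, glAN×4
GGLLAaNn gametes: GLAN×4, GLAn×4, GLaN×4, GLan×4
GgLlAANN×GGLLAaNn grid (16·16=256): GGLLAANN=16 GGLLAANn=16 GGLLAaNN=16 GGLLAaNn=16 GGLlAANN=16 GGLlAANn=16 GGLlAaNN=16 GGLlAaNn=16 GgLLAANN=16 GgLLAANn=16 GgLLAaNN=16 GgLLAaNn=16 GgLlAANN=16 GgLlAANn=16 GgLlAaNN=16 GgLlAaNn=16
GgLlAANN hits 16/256; gcd=16; 16÷16/256÷16 = 1/16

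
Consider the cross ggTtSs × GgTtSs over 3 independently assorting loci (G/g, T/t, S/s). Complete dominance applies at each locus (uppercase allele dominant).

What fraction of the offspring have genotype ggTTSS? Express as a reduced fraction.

P(ggTTSS) = 1/32

ggTtSs gametes: gTS×2, gTs×2, gtS×2, gts×2
GgTtSs gametes: GTS×1, GTs×1, GtS×1, Gts×1, gTS×1, gTs×1, gtS×1, gts×1
ggTtSs×GgTtSs grid (8·8=64): GgTTSS=2 GgTTSs=4 GgTTss=2 GgTtSS=4 GgTtSs=8 GgTtss=4 GgttSS=2 GgttSs=4 Ggttss=2 ggTTSS=2 ggTTSs=4 ggTTss=2 ggTtSS=4 ggTtSs=8 ggTtss=4 ggttSS=2 ggttSs=4 ggttss=2
ggTTSS hits 2/64; gcd=2; 2÷2/64÷2 = 1/32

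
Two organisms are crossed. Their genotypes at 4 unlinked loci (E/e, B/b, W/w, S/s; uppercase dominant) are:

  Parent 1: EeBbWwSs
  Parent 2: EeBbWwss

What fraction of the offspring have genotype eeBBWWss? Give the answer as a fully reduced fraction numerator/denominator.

P(eeBBWWss) = 1/128

EeBbWwSs gametes: EBWS×1, EBWs×1, EBwS×1, EBws×1, EbWS×1, EbWs×1, EbwS×1, Ebws×1, eBWS×1, eBWs×1, eBwS×1, eBws×1, ebWS×1, ebWs×1, ebwS×1, ebws×1
EeBbWwss gametes: EBWs×2, EBws×2, EbWs×2, Ebws×2, eBWs×2, eBws×2, ebWs×2, ebws×2
EeBbWwSs×EeBbWwss grid (16·16=256): EEBBWWSs=2 EEBBWWss=2 EEBBWwSs=4 EEBBWwss=4 EEBBwwSs=2 EEBBwwss=2 EEBbWWSs=4 EEBbWWss=4 EEBbWwSs=8 EEBbWwss=8 EEBbwwSs=4 EEBbwwss=4 EEbbWWSs=2 EEbbWWss=2 EEbbWwSs=4 EEbbWwss=4 EEbbwwSs=2 EEbbwwss=2 EeBBWWSs=4 EeBBWWss=4 EeBBWwSs=8 EeBBWwss=8 EeBBwwSs=4 EeBBwwss=4 EeBbWWSs=8 EeBbWWss=8 EeBbWwSs=16 EeBbWwss=16 EeBbwwSs=8 EeBbwwss=8 EebbWWSs=4 EebbWWss=4 EebbWwSs=8 EebbWwss=8 EebbwwSs=4 Eebbwwss=4 eeBBWWSs=2 eeBBWWss=2 eeBBWwSs=4 eeBBWwss=4 eeBBwwSs=2 eeBBwwss=2 eeBbWWSs=4 eeBbWWss=4 eeBbWwSs=8 eeBbWwss=8 eeBbwwSs=4 eeBbwwss=4 eebbWWSs=2 eebbWWss=2 eebbWwSs=4 eebbWwss=4 eebbwwSs=2 eebbwwss=2
eeBBWWss hits 2/256; gcd=2; 2÷2/256÷2 = 1/128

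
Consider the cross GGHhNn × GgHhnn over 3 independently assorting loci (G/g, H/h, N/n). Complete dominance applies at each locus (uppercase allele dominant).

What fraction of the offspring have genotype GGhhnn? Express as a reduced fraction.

GGHhNn gametes: GHN×2, GHn×2, GhN×2, Ghn×2
GgHhnn gametes: GHn×2, Ghn×2, gHn×2, ghn×2
GGHhNn×GgHhnn grid (8·8=64): GGHHNn=4 GGHHnn=4 GGHhNn=8 GGHhnn=8 GGhhNn=4 GGhhnn=4 GgHHNn=4 GgHHnn=4 GgHhNn=8 GgHhnn=8 GghhNn=4 Gghhnn=4
GGhhnn hits 4/64; gcd=4; 4÷4/64÷4 = 1/16

P(GGhhnn) = 1/16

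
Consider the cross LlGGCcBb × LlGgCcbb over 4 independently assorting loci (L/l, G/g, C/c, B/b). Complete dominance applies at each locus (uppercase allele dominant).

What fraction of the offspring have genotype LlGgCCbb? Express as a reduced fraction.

P(LlGgCCbb) = 1/32

LlGGCcBb gametes: LGCB×2, LGCb×2, LGcB×2, LGcb×2, lGCB×2, lGCb×2, lGcB×2, lGcb×2
LlGgCcbb gametes: LGCb×2, LGcb×2, LgCb×2, Lgcb×2, lGCb×2, lGcb×2, lgCb×2, lgcb×2
LlGGCcBb×LlGgCcbb grid (16·16=256): LLGGCCBb=4 LLGGCCbb=4 LLGGCcBb=8 LLGGCcbb=8 LLGGccBb=4 LLGGccbb=4 LLGgCCBb=4 LLGgCCbb=4 LLGgCcBb=8 LLGgCcbb=8 LLGgccBb=4 LLGgccbb=4 LlGGCCBb=8 LlGGCCbb=8 LlGGCcBb=16 LlGGCcbb=16 LlGGccBb=8 LlGGccbb=8 LlGgCCBb=8 LlGgCCbb=8 LlGgCcBb=16 LlGgCcbb=16 LlGgccBb=8 LlGgccbb=8 llGGCCBb=4 llGGCCbb=4 llGGCcBb=8 llGGCcbb=8 llGGccBb=4 llGGccbb=4 llGgCCBb=4 llGgCCbb=4 llGgCcBb=8 llGgCcbb=8 llGgccBb=4 llGgccbb=4
LlGgCCbb hits 8/256; gcd=8; 8÷8/256÷8 = 1/32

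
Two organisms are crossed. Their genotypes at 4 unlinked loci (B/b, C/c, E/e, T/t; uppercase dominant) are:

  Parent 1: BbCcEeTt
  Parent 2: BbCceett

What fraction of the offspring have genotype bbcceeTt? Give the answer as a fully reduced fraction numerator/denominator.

P(bbcceeTt) = 1/64

BbCcEeTt gametes: BCET×1, BCEt×1, BCeT×1, BCet×1, BcET×1, BcEt×1, BceT×1, Bcet×1, bCET×1, bCEt×1, bCeT×1, bCet×1, bcET×1, bcEt×1, bceT×1, bcet×1
BbCceett gametes: BCet×4, Bcet×4, bCet×4, bcet×4
BbCcEeTt×BbCceett grid (16·16=256): BBCCEeTt=4 BBCCEett=4 BBCCeeTt=4 BBCCeett=4 BBCcEeTt=8 BBCcEett=8 BBCceeTt=8 BBCceett=8 BBccEeTt=4 BBccEett=4 BBcceeTt=4 BBcceett=4 BbCCEeTt=8 BbCCEett=8 BbCCeeTt=8 BbCCeett=8 BbCcEeTt=16 BbCcEett=16 BbCceeTt=16 BbCceett=16 BbccEeTt=8 BbccEett=8 BbcceeTt=8 Bbcceett=8 bbCCEeTt=4 bbCCEett=4 bbCCeeTt=4 bbCCeett=4 bbCcEeTt=8 bbCcEett=8 bbCceeTt=8 bbCceett=8 bbccEeTt=4 bbccEett=4 bbcceeTt=4 bbcceett=4
bbcceeTt hits 4/256; gcd=4; 4÷4/256÷4 = 1/64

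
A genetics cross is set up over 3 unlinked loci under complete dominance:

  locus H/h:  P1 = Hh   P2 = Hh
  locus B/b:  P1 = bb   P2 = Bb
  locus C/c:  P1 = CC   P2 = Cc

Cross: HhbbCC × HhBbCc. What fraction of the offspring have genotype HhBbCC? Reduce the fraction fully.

HhbbCC gametes: HbC×4, hbC×4
HhBbCc gametes: HBC×1, HBc×1, HbC×1, Hbc×1, hBC×1, hBc×1, hbC×1, hbc×1
HhbbCC×HhBbCc grid (8·8=64): HHBbCC=4 HHBbCc=4 HHbbCC=4 HHbbCc=4 HhBbCC=8 HhBbCc=8 HhbbCC=8 HhbbCc=8 hhBbCC=4 hhBbCc=4 hhbbCC=4 hhbbCc=4
HhBbCC hits 8/64; gcd=8; 8÷8/64÷8 = 1/8

P(HhBbCC) = 1/8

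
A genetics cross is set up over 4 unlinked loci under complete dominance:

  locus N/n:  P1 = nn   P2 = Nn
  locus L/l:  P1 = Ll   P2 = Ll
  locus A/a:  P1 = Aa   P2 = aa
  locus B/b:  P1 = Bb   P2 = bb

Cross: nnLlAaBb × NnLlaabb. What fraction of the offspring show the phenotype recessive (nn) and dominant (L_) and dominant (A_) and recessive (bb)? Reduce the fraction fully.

nnLlAaBb gametes: nLAB×2, nLAb×2, nLaB×2, nLab×2, nlAB×2, nlAb×2, nlaB×2, nlab×2
NnLlaabb gametes: NLab×4, Nlab×4, nLab×4, nlab×4
nnLlAaBb×NnLlaabb grid (16·16=256): NnLLAaBb=8 NnLLAabb=8 NnLLaaBb=8 NnLLaabb=8 NnLlAaBb=16 NnLlAabb=16 NnLlaaBb=16 NnLlaabb=16 NnllAaBb=8 NnllAabb=8 NnllaaBb=8 Nnllaabb=8 nnLLAaBb=8 nnLLAabb=8 nnLLaaBb=8 nnLLaabb=8 nnLlAaBb=16 nnLlAabb=16 nnLlaaBb=16 nnLlaabb=16 nnllAaBb=8 nnllAabb=8 nnllaaBb=8 nnllaabb=8
nn L_ A_ bb hits 24/256; gcd=8; 24÷8/256÷8 = 3/32

P(nn L_ A_ bb) = 3/32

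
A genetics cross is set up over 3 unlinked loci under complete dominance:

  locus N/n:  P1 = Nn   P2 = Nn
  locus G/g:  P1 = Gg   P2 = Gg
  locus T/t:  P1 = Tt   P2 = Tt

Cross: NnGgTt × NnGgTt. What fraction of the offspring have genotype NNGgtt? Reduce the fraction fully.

P(NNGgtt) = 1/32

NnGgTt gametes: NGT×1, NGt×1, NgT×1, Ngt×1, nGT×1, nGt×1, ngT×1, ngt×1
NnGgTt gametes: NGT×1, NGt×1, NgT×1, Ngt×1, nGT×1, nGt×1, ngT×1, ngt×1
NnGgTt×NnGgTt grid (8·8=64): NNGGTT=1 NNGGTt=2 NNGGtt=1 NNGgTT=2 NNGgTt=4 NNGgtt=2 NNggTT=1 NNggTt=2 NNggtt=1 NnGGTT=2 NnGGTt=4 NnGGtt=2 NnGgTT=4 NnGgTt=8 NnGgtt=4 NnggTT=2 NnggTt=4 Nnggtt=2 nnGGTT=1 nnGGTt=2 nnGGtt=1 nnGgTT=2 nnGgTt=4 nnGgtt=2 nnggTT=1 nnggTt=2 nnggtt=1
NNGgtt hits 2/64; gcd=2; 2÷2/64÷2 = 1/32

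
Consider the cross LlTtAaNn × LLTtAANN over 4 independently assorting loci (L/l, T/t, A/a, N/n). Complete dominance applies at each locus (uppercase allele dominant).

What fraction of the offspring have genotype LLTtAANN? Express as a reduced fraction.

P(LLTtAANN) = 1/16

LlTtAaNn gametes: LTAN×1, LTAn×1, LTaN×1, LTan×1, LtAN×1, LtAn×1, LtaN×1, Ltan×1, lTAN×1, lTAn×1, lTaN×1, lTan×1, ltAN×1, ltAn×1, ltaN×1, ltan×1
LLTtAANN gametes: LTAN×8, LtAN×8
LlTtAaNn×LLTtAANN grid (16·16=256): LLTTAANN=8 LLTTAANn=8 LLTTAaNN=8 LLTTAaNn=8 LLTtAANN=16 LLTtAANn=16 LLTtAaNN=16 LLTtAaNn=16 LLttAANN=8 LLttAANn=8 LLttAaNN=8 LLttAaNn=8 LlTTAANN=8 LlTTAANn=8 LlTTAaNN=8 LlTTAaNn=8 LlTtAANN=16 LlTtAANn=16 LlTtAaNN=16 LlTtAaNn=16 LlttAANN=8 LlttAANn=8 LlttAaNN=8 LlttAaNn=8
LLTtAANN hits 16/256; gcd=16; 16÷16/256÷16 = 1/16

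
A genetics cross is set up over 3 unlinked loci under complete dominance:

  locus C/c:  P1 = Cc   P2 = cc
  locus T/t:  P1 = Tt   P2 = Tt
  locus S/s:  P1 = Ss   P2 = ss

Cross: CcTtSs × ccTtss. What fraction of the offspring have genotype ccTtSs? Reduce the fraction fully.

P(ccTtSs) = 1/8

CcTtSs gametes: CTS×1, CTs×1, CtS×1, Cts×1, cTS×1, cTs×1, ctS×1, cts×1
ccTtss gametes: cTs×4, cts×4
CcTtSs×ccTtss grid (8·8=64): CcTTSs=4 CcTTss=4 CcTtSs=8 CcTtss=8 CcttSs=4 Ccttss=4 ccTTSs=4 ccTTss=4 ccTtSs=8 ccTtss=8 ccttSs=4 ccttss=4
ccTtSs hits 8/64; gcd=8; 8÷8/64÷8 = 1/8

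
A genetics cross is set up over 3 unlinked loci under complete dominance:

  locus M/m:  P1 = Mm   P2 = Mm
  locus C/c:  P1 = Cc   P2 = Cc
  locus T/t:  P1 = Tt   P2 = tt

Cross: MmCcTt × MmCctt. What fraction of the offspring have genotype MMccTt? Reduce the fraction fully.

P(MMccTt) = 1/32

MmCcTt gametes: MCT×1, MCt×1, McT×1, Mct×1, mCT×1, mCt×1, mcT×1, mct×1
MmCctt gametes: MCt×2, Mct×2, mCt×2, mct×2
MmCcTt×MmCctt grid (8·8=64): MMCCTt=2 MMCCtt=2 MMCcTt=4 MMCctt=4 MMccTt=2 MMcctt=2 MmCCTt=4 MmCCtt=4 MmCcTt=8 MmCctt=8 MmccTt=4 Mmcctt=4 mmCCTt=2 mmCCtt=2 mmCcTt=4 mmCctt=4 mmccTt=2 mmcctt=2
MMccTt hits 2/64; gcd=2; 2÷2/64÷2 = 1/32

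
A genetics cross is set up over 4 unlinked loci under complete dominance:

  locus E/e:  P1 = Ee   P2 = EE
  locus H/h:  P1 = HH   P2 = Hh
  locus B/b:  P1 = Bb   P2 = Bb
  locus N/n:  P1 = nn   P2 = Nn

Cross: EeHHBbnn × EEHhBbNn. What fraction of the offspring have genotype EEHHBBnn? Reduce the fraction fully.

P(EEHHBBnn) = 1/32

EeHHBbnn gametes: EHBn×4, EHbn×4, eHBn×4, eHbn×4
EEHhBbNn gametes: EHBN×2, EHBn×2, EHbN×2, EHbn×2, EhBN×2, EhBn×2, EhbN×2, Ehbn×2
EeHHBbnn×EEHhBbNn grid (16·16=256): EEHHBBNn=8 EEHHBBnn=8 EEHHBbNn=16 EEHHBbnn=16 EEHHbbNn=8 EEHHbbnn=8 EEHhBBNn=8 EEHhBBnn=8 EEHhBbNn=16 EEHhBbnn=16 EEHhbbNn=8 EEHhbbnn=8 EeHHBBNn=8 EeHHBBnn=8 EeHHBbNn=16 EeHHBbnn=16 EeHHbbNn=8 EeHHbbnn=8 EeHhBBNn=8 EeHhBBnn=8 EeHhBbNn=16 EeHhBbnn=16 EeHhbbNn=8 EeHhbbnn=8
EEHHBBnn hits 8/256; gcd=8; 8÷8/256÷8 = 1/32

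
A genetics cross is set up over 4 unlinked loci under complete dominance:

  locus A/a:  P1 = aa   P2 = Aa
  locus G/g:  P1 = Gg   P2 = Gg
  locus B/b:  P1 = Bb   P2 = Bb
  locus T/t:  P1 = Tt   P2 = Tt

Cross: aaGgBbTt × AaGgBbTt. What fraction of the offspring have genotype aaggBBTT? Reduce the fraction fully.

aaGgBbTt gametes: aGBT×2, aGBt×2, aGbT×2, aGbt×2, agBT×2, agBt×2, agbT×2, agbt×2
AaGgBbTt gametes: AGBT×1, AGBt×1, AGbT×1, AGbt×1, AgBT×1, AgBt×1, AgbT×1, Agbt×1, aGBT×1, aGBt×1, aGbT×1, aGbt×1, agBT×1, agBt×1, agbT×1, agbt×1
aaGgBbTt×AaGgBbTt grid (16·16=256): AaGGBBTT=2 AaGGBBTt=4 AaGGBBtt=2 AaGGBbTT=4 AaGGBbTt=8 AaGGBbtt=4 AaGGbbTT=2 AaGGbbTt=4 AaGGbbtt=2 AaGgBBTT=4 AaGgBBTt=8 AaGgBBtt=4 AaGgBbTT=8 AaGgBbTt=16 AaGgBbtt=8 AaGgbbTT=4 AaGgbbTt=8 AaGgbbtt=4 AaggBBTT=2 AaggBBTt=4 AaggBBtt=2 AaggBbTT=4 AaggBbTt=8 AaggBbtt=4 AaggbbTT=2 AaggbbTt=4 Aaggbbtt=2 aaGGBBTT=2 aaGGBBTt=4 aaGGBBtt=2 aaGGBbTT=4 aaGGBbTt=8 aaGGBbtt=4 aaGGbbTT=2 aaGGbbTt=4 aaGGbbtt=2 aaGgBBTT=4 aaGgBBTt=8 aaGgBBtt=4 aaGgBbTT=8 aaGgBbTt=16 aaGgBbtt=8 aaGgbbTT=4 aaGgbbTt=8 aaGgbbtt=4 aaggBBTT=2 aaggBBTt=4 aaggBBtt=2 aaggBbTT=4 aaggBbTt=8 aaggBbtt=4 aaggbbTT=2 aaggbbTt=4 aaggbbtt=2
aaggBBTT hits 2/256; gcd=2; 2÷2/256÷2 = 1/128

P(aaggBBTT) = 1/128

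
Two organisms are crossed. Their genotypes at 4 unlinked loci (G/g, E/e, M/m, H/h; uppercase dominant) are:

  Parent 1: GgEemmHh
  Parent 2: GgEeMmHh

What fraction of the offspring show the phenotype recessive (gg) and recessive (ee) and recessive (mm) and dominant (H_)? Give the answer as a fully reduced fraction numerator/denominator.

GgEemmHh gametes: GEmH×2, GEmh×2, GemH×2, Gemh×2, gEmH×2, gEmh×2, gemH×2, gemh×2
GgEeMmHh gametes: GEMH×1, GEMh×1, GEmH×1, GEmh×1, GeMH×1, GeMh×1, GemH×1, Gemh×1, gEMH×1, gEMh×1, gEmH×1, gEmh×1, geMH×1, geMh×1, gemH×1, gemh×1
GgEemmHh×GgEeMmHh grid (16·16=256): GGEEMmHH=2 GGEEMmHh=4 GGEEMmhh=2 GGEEmmHH=2 GGEEmmHh=4 GGEEmmhh=2 GGEeMmHH=4 GGEeMmHh=8 GGEeMmhh=4 GGEemmHH=4 GGEemmHh=8 GGEemmhh=4 GGeeMmHH=2 GGeeMmHh=4 GGeeMmhh=2 GGeemmHH=2 GGeemmHh=4 GGeemmhh=2 GgEEMmHH=4 GgEEMmHh=8 GgEEMmhh=4 GgEEmmHH=4 GgEEmmHh=8 GgEEmmhh=4 GgEeMmHH=8 GgEeMmHh=16 GgEeMmhh=8 GgEemmHH=8 GgEemmHh=16 GgEemmhh=8 GgeeMmHH=4 GgeeMmHh=8 GgeeMmhh=4 GgeemmHH=4 GgeemmHh=8 Ggeemmhh=4 ggEEMmHH=2 ggEEMmHh=4 ggEEMmhh=2 ggEEmmHH=2 ggEEmmHh=4 ggEEmmhh=2 ggEeMmHH=4 ggEeMmHh=8 ggEeMmhh=4 ggEemmHH=4 ggEemmHh=8 ggEemmhh=4 ggeeMmHH=2 ggeeMmHh=4 ggeeMmhh=2 ggeemmHH=2 ggeemmHh=4 ggeemmhh=2
gg ee mm H_ hits 6/256; gcd=2; 6÷2/256÷2 = 3/128

P(gg ee mm H_) = 3/128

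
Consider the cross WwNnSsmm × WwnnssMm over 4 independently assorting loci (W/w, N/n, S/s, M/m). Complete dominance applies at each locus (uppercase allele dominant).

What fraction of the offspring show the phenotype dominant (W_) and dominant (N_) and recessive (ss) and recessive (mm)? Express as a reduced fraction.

P(W_ N_ ss mm) = 3/32

WwNnSsmm gametes: WNSm×2, WNsm×2, WnSm×2, Wnsm×2, wNSm×2, wNsm×2, wnSm×2, wnsm×2
WwnnssMm gametes: WnsM×4, Wnsm×4, wnsM×4, wnsm×4
WwNnSsmm×WwnnssMm grid (16·16=256): WWNnSsMm=8 WWNnSsmm=8 WWNnssMm=8 WWNnssmm=8 WWnnSsMm=8 WWnnSsmm=8 WWnnssMm=8 WWnnssmm=8 WwNnSsMm=16 WwNnSsmm=16 WwNnssMm=16 WwNnssmm=16 WwnnSsMm=16 WwnnSsmm=16 WwnnssMm=16 Wwnnssmm=16 wwNnSsMm=8 wwNnSsmm=8 wwNnssMm=8 wwNnssmm=8 wwnnSsMm=8 wwnnSsmm=8 wwnnssMm=8 wwnnssmm=8
W_ N_ ss mm hits 24/256; gcd=8; 24÷8/256÷8 = 3/32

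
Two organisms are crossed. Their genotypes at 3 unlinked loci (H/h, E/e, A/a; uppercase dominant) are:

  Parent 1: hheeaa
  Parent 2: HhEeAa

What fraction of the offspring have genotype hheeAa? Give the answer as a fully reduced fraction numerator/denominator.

P(hheeAa) = 1/8

hheeaa gametes: hea×8
HhEeAa gametes: HEA×1, HEa×1, HeA×1, Hea×1, hEA×1, hEa×1, heA×1, hea×1
hheeaa×HhEeAa grid (8·8=64): HhEeAa=8 HhEeaa=8 HheeAa=8 Hheeaa=8 hhEeAa=8 hhEeaa=8 hheeAa=8 hheeaa=8
hheeAa hits 8/64; gcd=8; 8÷8/64÷8 = 1/8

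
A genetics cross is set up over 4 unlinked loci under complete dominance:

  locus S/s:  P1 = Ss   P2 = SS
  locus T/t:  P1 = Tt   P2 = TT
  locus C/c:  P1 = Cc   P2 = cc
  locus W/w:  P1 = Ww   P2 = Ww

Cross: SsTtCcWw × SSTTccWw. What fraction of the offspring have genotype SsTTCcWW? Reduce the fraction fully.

P(SsTTCcWW) = 1/32

SsTtCcWw gametes: STCW×1, STCw×1, STcW×1, STcw×1, StCW×1, StCw×1, StcW×1, Stcw×1, sTCW×1, sTCw×1, sTcW×1, sTcw×1, stCW×1, stCw×1, stcW×1, stcw×1
SSTTccWw gametes: STcW×8, STcw×8
SsTtCcWw×SSTTccWw grid (16·16=256): SSTTCcWW=8 SSTTCcWw=16 SSTTCcww=8 SSTTccWW=8 SSTTccWw=16 SSTTccww=8 SSTtCcWW=8 SSTtCcWw=16 SSTtCcww=8 SSTtccWW=8 SSTtccWw=16 SSTtccww=8 SsTTCcWW=8 SsTTCcWw=16 SsTTCcww=8 SsTTccWW=8 SsTTccWw=16 SsTTccww=8 SsTtCcWW=8 SsTtCcWw=16 SsTtCcww=8 SsTtccWW=8 SsTtccWw=16 SsTtccww=8
SsTTCcWW hits 8/256; gcd=8; 8÷8/256÷8 = 1/32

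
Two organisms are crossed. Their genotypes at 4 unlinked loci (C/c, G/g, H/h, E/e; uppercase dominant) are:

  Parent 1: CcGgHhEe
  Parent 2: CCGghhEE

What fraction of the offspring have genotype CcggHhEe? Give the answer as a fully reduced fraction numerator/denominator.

P(CcggHhEe) = 1/32

CcGgHhEe gametes: CGHE×1, CGHe×1, CGhE×1, CGhe×1, CgHE×1, CgHe×1, CghE×1, Cghe×1, cGHE×1, cGHe×1, cGhE×1, cGhe×1, cgHE×1, cgHe×1, cghE×1, cghe×1
CCGghhEE gametes: CGhE×8, CghE×8
CcGgHhEe×CCGghhEE grid (16·16=256): CCGGHhEE=8 CCGGHhEe=8 CCGGhhEE=8 CCGGhhEe=8 CCGgHhEE=16 CCGgHhEe=16 CCGghhEE=16 CCGghhEe=16 CCggHhEE=8 CCggHhEe=8 CCgghhEE=8 CCgghhEe=8 CcGGHhEE=8 CcGGHhEe=8 CcGGhhEE=8 CcGGhhEe=8 CcGgHhEE=16 CcGgHhEe=16 CcGghhEE=16 CcGghhEe=16 CcggHhEE=8 CcggHhEe=8 CcgghhEE=8 CcgghhEe=8
CcggHhEe hits 8/256; gcd=8; 8÷8/256÷8 = 1/32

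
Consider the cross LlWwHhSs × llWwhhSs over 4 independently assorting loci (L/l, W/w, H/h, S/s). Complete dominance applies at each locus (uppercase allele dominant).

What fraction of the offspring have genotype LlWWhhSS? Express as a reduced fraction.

P(LlWWhhSS) = 1/64

LlWwHhSs gametes: LWHS×1, LWHs×1, LWhS×1, LWhs×1, LwHS×1, LwHs×1, LwhS×1, Lwhs×1, lWHS×1, lWHs×1, lWhS×1, lWhs×1, lwHS×1, lwHs×1, lwhS×1, lwhs×1
llWwhhSs gametes: lWhS×4, lWhs×4, lwhS×4, lwhs×4
LlWwHhSs×llWwhhSs grid (16·16=256): LlWWHhSS=4 LlWWHhSs=8 LlWWHhss=4 LlWWhhSS=4 LlWWhhSs=8 LlWWhhss=4 LlWwHhSS=8 LlWwHhSs=16 LlWwHhss=8 LlWwhhSS=8 LlWwhhSs=16 LlWwhhss=8 LlwwHhSS=4 LlwwHhSs=8 LlwwHhss=4 LlwwhhSS=4 LlwwhhSs=8 Llwwhhss=4 llWWHhSS=4 llWWHhSs=8 llWWHhss=4 llWWhhSS=4 llWWhhSs=8 llWWhhss=4 llWwHhSS=8 llWwHhSs=16 llWwHhss=8 llWwhhSS=8 llWwhhSs=16 llWwhhss=8 llwwHhSS=4 llwwHhSs=8 llwwHhss=4 llwwhhSS=4 llwwhhSs=8 llwwhhss=4
LlWWhhSS hits 4/256; gcd=4; 4÷4/256÷4 = 1/64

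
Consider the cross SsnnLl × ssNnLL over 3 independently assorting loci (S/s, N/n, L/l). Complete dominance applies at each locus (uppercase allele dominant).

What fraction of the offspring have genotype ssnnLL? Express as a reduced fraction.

P(ssnnLL) = 1/8

SsnnLl gametes: SnL×2, Snl×2, snL×2, snl×2
ssNnLL gametes: sNL×4, snL×4
SsnnLl×ssNnLL grid (8·8=64): SsNnLL=8 SsNnLl=8 SsnnLL=8 SsnnLl=8 ssNnLL=8 ssNnLl=8 ssnnLL=8 ssnnLl=8
ssnnLL hits 8/64; gcd=8; 8÷8/64÷8 = 1/8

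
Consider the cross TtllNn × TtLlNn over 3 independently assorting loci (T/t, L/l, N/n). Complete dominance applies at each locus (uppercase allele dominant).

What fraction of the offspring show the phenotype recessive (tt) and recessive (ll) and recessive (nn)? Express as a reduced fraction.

TtllNn gametes: TlN×2, Tln×2, tlN×2, tln×2
TtLlNn gametes: TLN×1, TLn×1, TlN×1, Tln×1, tLN×1, tLn×1, tlN×1, tln×1
TtllNn×TtLlNn grid (8·8=64): TTLlNN=2 TTLlNn=4 TTLlnn=2 TTllNN=2 TTllNn=4 TTllnn=2 TtLlNN=4 TtLlNn=8 TtLlnn=4 TtllNN=4 TtllNn=8 Ttllnn=4 ttLlNN=2 ttLlNn=4 ttLlnn=2 ttllNN=2 ttllNn=4 ttllnn=2
tt ll nn hits 2/64; gcd=2; 2÷2/64÷2 = 1/32

P(tt ll nn) = 1/32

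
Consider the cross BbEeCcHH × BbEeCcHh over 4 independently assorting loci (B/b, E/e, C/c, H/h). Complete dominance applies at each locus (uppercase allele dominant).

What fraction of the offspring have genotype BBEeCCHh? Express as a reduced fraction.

P(BBEeCCHh) = 1/64

BbEeCcHH gametes: BECH×2, BEcH×2, BeCH×2, BecH×2, bECH×2, bEcH×2, beCH×2, becH×2
BbEeCcHh gametes: BECH×1, BECh×1, BEcH×1, BEch×1, BeCH×1, BeCh×1, BecH×1, Bech×1, bECH×1, bECh×1, bEcH×1, bEch×1, beCH×1, beCh×1, becH×1, bech×1
BbEeCcHH×BbEeCcHh grid (16·16=256): BBEECCHH=2 BBEECCHh=2 BBEECcHH=4 BBEECcHh=4 BBEEccHH=2 BBEEccHh=2 BBEeCCHH=4 BBEeCCHh=4 BBEeCcHH=8 BBEeCcHh=8 BBEeccHH=4 BBEeccHh=4 BBeeCCHH=2 BBeeCCHh=2 BBeeCcHH=4 BBeeCcHh=4 BBeeccHH=2 BBeeccHh=2 BbEECCHH=4 BbEECCHh=4 BbEECcHH=8 BbEECcHh=8 BbEEccHH=4 BbEEccHh=4 BbEeCCHH=8 BbEeCCHh=8 BbEeCcHH=16 BbEeCcHh=16 BbEeccHH=8 BbEeccHh=8 BbeeCCHH=4 BbeeCCHh=4 BbeeCcHH=8 BbeeCcHh=8 BbeeccHH=4 BbeeccHh=4 bbEECCHH=2 bbEECCHh=2 bbEECcHH=4 bbEECcHh=4 bbEEccHH=2 bbEEccHh=2 bbEeCCHH=4 bbEeCCHh=4 bbEeCcHH=8 bbEeCcHh=8 bbEeccHH=4 bbEeccHh=4 bbeeCCHH=2 bbeeCCHh=2 bbeeCcHH=4 bbeeCcHh=4 bbeeccHH=2 bbeeccHh=2
BBEeCCHh hits 4/256; gcd=4; 4÷4/256÷4 = 1/64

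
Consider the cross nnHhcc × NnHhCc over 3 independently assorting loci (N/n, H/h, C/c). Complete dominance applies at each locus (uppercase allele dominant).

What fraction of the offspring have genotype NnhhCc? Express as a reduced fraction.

nnHhcc gametes: nHc×4, nhc×4
NnHhCc gametes: NHC×1, NHc×1, NhC×1, Nhc×1, nHC×1, nHc×1, nhC×1, nhc×1
nnHhcc×NnHhCc grid (8·8=64): NnHHCc=4 NnHHcc=4 NnHhCc=8 NnHhcc=8 NnhhCc=4 Nnhhcc=4 nnHHCc=4 nnHHcc=4 nnHhCc=8 nnHhcc=8 nnhhCc=4 nnhhcc=4
NnhhCc hits 4/64; gcd=4; 4÷4/64÷4 = 1/16

P(NnhhCc) = 1/16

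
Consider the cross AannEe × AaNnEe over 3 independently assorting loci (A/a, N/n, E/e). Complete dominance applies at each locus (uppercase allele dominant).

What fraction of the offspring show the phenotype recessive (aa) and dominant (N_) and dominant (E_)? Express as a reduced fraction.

P(aa N_ E_) = 3/32

AannEe gametes: AnE×2, Ane×2, anE×2, ane×2
AaNnEe gametes: ANE×1, ANe×1, AnE×1, Ane×1, aNE×1, aNe×1, anE×1, ane×1
AannEe×AaNnEe grid (8·8=64): AANnEE=2 AANnEe=4 AANnee=2 AAnnEE=2 AAnnEe=4 AAnnee=2 AaNnEE=4 AaNnEe=8 AaNnee=4 AannEE=4 AannEe=8 Aannee=4 aaNnEE=2 aaNnEe=4 aaNnee=2 aannEE=2 aannEe=4 aannee=2
aa N_ E_ hits 6/64; gcd=2; 6÷2/64÷2 = 3/32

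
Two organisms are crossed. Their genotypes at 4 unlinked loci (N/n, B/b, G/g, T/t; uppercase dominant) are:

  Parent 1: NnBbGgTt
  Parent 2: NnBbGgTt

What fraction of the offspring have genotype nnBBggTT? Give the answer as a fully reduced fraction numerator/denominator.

NnBbGgTt gametes: NBGT×1, NBGt×1, NBgT×1, NBgt×1, NbGT×1, NbGt×1, NbgT×1, Nbgt×1, nBGT×1, nBGt×1, nBgT×1, nBgt×1, nbGT×1, nbGt×1, nbgT×1, nbgt×1
NnBbGgTt gametes: NBGT×1, NBGt×1, NBgT×1, NBgt×1, NbGT×1, NbGt×1, NbgT×1, Nbgt×1, nBGT×1, nBGt×1, nBgT×1, nBgt×1, nbGT×1, nbGt×1, nbgT×1, nbgt×1
NnBbGgTt×NnBbGgTt grid (16·16=256): NNBBGGTT=1 NNBBGGTt=2 NNBBGGtt=1 NNBBGgTT=2 NNBBGgTt=4 NNBBGgtt=2 NNBBggTT=1 NNBBggTt=2 NNBBggtt=1 NNBbGGTT=2 NNBbGGTt=4 NNBbGGtt=2 NNBbGgTT=4 NNBbGgTt=8 NNBbGgtt=4 NNBbggTT=2 NNBbggTt=4 NNBbggtt=2 NNbbGGTT=1 NNbbGGTt=2 NNbbGGtt=1 NNbbGgTT=2 NNbbGgTt=4 NNbbGgtt=2 NNbbggTT=1 NNbbggTt=2 NNbbggtt=1 NnBBGGTT=2 NnBBGGTt=4 NnBBGGtt=2 NnBBGgTT=4 NnBBGgTt=8 NnBBGgtt=4 NnBBggTT=2 NnBBggTt=4 NnBBggtt=2 NnBbGGTT=4 NnBbGGTt=8 NnBbGGtt=4 NnBbGgTT=8 NnBbGgTt=16 NnBbGgtt=8 NnBbggTT=4 NnBbggTt=8 NnBbggtt=4 NnbbGGTT=2 NnbbGGTt=4 NnbbGGtt=2 NnbbGgTT=4 NnbbGgTt=8 NnbbGgtt=4 NnbbggTT=2 NnbbggTt=4 Nnbbggtt=2 nnBBGGTT=1 nnBBGGTt=2 nnBBGGtt=1 nnBBGgTT=2 nnBBGgTt=4 nnBBGgtt=2 nnBBggTT=1 nnBBggTt=2 nnBBggtt=1 nnBbGGTT=2 nnBbGGTt=4 nnBbGGtt=2 nnBbGgTT=4 nnBbGgTt=8 nnBbGgtt=4 nnBbggTT=2 nnBbggTt=4 nnBbggtt=2 nnbbGGTT=1 nnbbGGTt=2 nnbbGGtt=1 nnbbGgTT=2 nnbbGgTt=4 nnbbGgtt=2 nnbbggTT=1 nnbbggTt=2 nnbbggtt=1
nnBBggTT hits 1/256; gcd=1; 1÷1/256÷1 = 1/256

P(nnBBggTT) = 1/256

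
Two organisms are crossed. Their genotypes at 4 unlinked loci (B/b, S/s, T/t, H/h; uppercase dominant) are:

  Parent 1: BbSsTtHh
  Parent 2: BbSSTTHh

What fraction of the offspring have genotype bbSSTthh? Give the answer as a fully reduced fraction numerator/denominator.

BbSsTtHh gametes: BSTH×1, BSTh×1, BStH×1, BSth×1, BsTH×1, BsTh×1, BstH×1, Bsth×1, bSTH×1, bSTh×1, bStH×1, bSth×1, bsTH×1, bsTh×1, bstH×1, bsth×1
BbSSTTHh gametes: BSTH×4, BSTh×4, bSTH×4, bSTh×4
BbSsTtHh×BbSSTTHh grid (16·16=256): BBSSTTHH=4 BBSSTTHh=8 BBSSTThh=4 BBSSTtHH=4 BBSSTtHh=8 BBSSTthh=4 BBSsTTHH=4 BBSsTTHh=8 BBSsTThh=4 BBSsTtHH=4 BBSsTtHh=8 BBSsTthh=4 BbSSTTHH=8 BbSSTTHh=16 BbSSTThh=8 BbSSTtHH=8 BbSSTtHh=16 BbSSTthh=8 BbSsTTHH=8 BbSsTTHh=16 BbSsTThh=8 BbSsTtHH=8 BbSsTtHh=16 BbSsTthh=8 bbSSTTHH=4 bbSSTTHh=8 bbSSTThh=4 bbSSTtHH=4 bbSSTtHh=8 bbSSTthh=4 bbSsTTHH=4 bbSsTTHh=8 bbSsTThh=4 bbSsTtHH=4 bbSsTtHh=8 bbSsTthh=4
bbSSTthh hits 4/256; gcd=4; 4÷4/256÷4 = 1/64

P(bbSSTthh) = 1/64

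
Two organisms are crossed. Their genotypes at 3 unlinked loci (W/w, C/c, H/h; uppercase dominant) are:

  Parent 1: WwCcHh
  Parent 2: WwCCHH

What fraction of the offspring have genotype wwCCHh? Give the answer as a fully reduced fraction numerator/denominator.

WwCcHh gametes: WCH×1, WCh×1, WcH×1, Wch×1, wCH×1, wCh×1, wcH×1, wch×1
WwCCHH gametes: WCH×4, wCH×4
WwCcHh×WwCCHH grid (8·8=64): WWCCHH=4 WWCCHh=4 WWCcHH=4 WWCcHh=4 WwCCHH=8 WwCCHh=8 WwCcHH=8 WwCcHh=8 wwCCHH=4 wwCCHh=4 wwCcHH=4 wwCcHh=4
wwCCHh hits 4/64; gcd=4; 4÷4/64÷4 = 1/16

P(wwCCHh) = 1/16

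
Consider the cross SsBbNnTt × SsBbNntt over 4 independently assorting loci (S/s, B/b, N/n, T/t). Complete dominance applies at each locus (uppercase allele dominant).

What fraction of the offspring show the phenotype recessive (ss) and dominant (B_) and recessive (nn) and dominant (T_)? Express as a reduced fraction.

SsBbNnTt gametes: SBNT×1, SBNt×1, SBnT×1, SBnt×1, SbNT×1, SbNt×1, SbnT×1, Sbnt×1, sBNT×1, sBNt×1, sBnT×1, sBnt×1, sbNT×1, sbNt×1, sbnT×1, sbnt×1
SsBbNntt gametes: SBNt×2, SBnt×2, SbNt×2, Sbnt×2, sBNt×2, sBnt×2, sbNt×2, sbnt×2
SsBbNnTt×SsBbNntt grid (16·16=256): SSBBNNTt=2 SSBBNNtt=2 SSBBNnTt=4 SSBBNntt=4 SSBBnnTt=2 SSBBnntt=2 SSBbNNTt=4 SSBbNNtt=4 SSBbNnTt=8 SSBbNntt=8 SSBbnnTt=4 SSBbnntt=4 SSbbNNTt=2 SSbbNNtt=2 SSbbNnTt=4 SSbbNntt=4 SSbbnnTt=2 SSbbnntt=2 SsBBNNTt=4 SsBBNNtt=4 SsBBNnTt=8 SsBBNntt=8 SsBBnnTt=4 SsBBnntt=4 SsBbNNTt=8 SsBbNNtt=8 SsBbNnTt=16 SsBbNntt=16 SsBbnnTt=8 SsBbnntt=8 SsbbNNTt=4 SsbbNNtt=4 SsbbNnTt=8 SsbbNntt=8 SsbbnnTt=4 Ssbbnntt=4 ssBBNNTt=2 ssBBNNtt=2 ssBBNnTt=4 ssBBNntt=4 ssBBnnTt=2 ssBBnntt=2 ssBbNNTt=4 ssBbNNtt=4 ssBbNnTt=8 ssBbNntt=8 ssBbnnTt=4 ssBbnntt=4 ssbbNNTt=2 ssbbNNtt=2 ssbbNnTt=4 ssbbNntt=4 ssbbnnTt=2 ssbbnntt=2
ss B_ nn T_ hits 6/256; gcd=2; 6÷2/256÷2 = 3/128

P(ss B_ nn T_) = 3/128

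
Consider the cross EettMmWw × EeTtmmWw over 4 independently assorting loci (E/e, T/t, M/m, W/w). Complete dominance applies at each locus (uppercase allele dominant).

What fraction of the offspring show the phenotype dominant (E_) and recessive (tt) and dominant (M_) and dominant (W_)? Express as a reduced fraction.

EettMmWw gametes: EtMW×2, EtMw×2, EtmW×2, Etmw×2, etMW×2, etMw×2, etmW×2, etmw×2
EeTtmmWw gametes: ETmW×2, ETmw×2, EtmW×2, Etmw×2, eTmW×2, eTmw×2, etmW×2, etmw×2
EettMmWw×EeTtmmWw grid (16·16=256): EETtMmWW=4 EETtMmWw=8 EETtMmww=4 EETtmmWW=4 EETtmmWw=8 EETtmmww=4 EEttMmWW=4 EEttMmWw=8 EEttMmww=4 EEttmmWW=4 EEttmmWw=8 EEttmmww=4 EeTtMmWW=8 EeTtMmWw=16 EeTtMmww=8 EeTtmmWW=8 EeTtmmWw=16 EeTtmmww=8 EettMmWW=8 EettMmWw=16 EettMmww=8 EettmmWW=8 EettmmWw=16 Eettmmww=8 eeTtMmWW=4 eeTtMmWw=8 eeTtMmww=4 eeTtmmWW=4 eeTtmmWw=8 eeTtmmww=4 eettMmWW=4 eettMmWw=8 eettMmww=4 eettmmWW=4 eettmmWw=8 eettmmww=4
E_ tt M_ W_ hits 36/256; gcd=4; 36÷4/256÷4 = 9/64

P(E_ tt M_ W_) = 9/64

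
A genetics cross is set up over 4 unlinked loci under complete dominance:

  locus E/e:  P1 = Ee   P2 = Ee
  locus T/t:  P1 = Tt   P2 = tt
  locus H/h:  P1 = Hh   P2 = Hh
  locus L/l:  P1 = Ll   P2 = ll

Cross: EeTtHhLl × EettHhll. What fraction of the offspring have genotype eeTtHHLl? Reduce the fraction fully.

P(eeTtHHLl) = 1/64

EeTtHhLl gametes: ETHL×1, ETHl×1, EThL×1, EThl×1, EtHL×1, EtHl×1, EthL×1, Ethl×1, eTHL×1, eTHl×1, eThL×1, eThl×1, etHL×1, etHl×1, ethL×1, ethl×1
EettHhll gametes: EtHl×4, Ethl×4, etHl×4, ethl×4
EeTtHhLl×EettHhll grid (16·16=256): EETtHHLl=4 EETtHHll=4 EETtHhLl=8 EETtHhll=8 EETthhLl=4 EETthhll=4 EEttHHLl=4 EEttHHll=4 EEttHhLl=8 EEttHhll=8 EEtthhLl=4 EEtthhll=4 EeTtHHLl=8 EeTtHHll=8 EeTtHhLl=16 EeTtHhll=16 EeTthhLl=8 EeTthhll=8 EettHHLl=8 EettHHll=8 EettHhLl=16 EettHhll=16 EetthhLl=8 Eetthhll=8 eeTtHHLl=4 eeTtHHll=4 eeTtHhLl=8 eeTtHhll=8 eeTthhLl=4 eeTthhll=4 eettHHLl=4 eettHHll=4 eettHhLl=8 eettHhll=8 eetthhLl=4 eetthhll=4
eeTtHHLl hits 4/256; gcd=4; 4÷4/256÷4 = 1/64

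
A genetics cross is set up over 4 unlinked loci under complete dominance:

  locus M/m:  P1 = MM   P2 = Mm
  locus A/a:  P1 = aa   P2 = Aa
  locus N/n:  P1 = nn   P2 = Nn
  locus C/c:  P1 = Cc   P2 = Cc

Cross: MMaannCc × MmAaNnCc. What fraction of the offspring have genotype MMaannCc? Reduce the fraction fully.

P(MMaannCc) = 1/16

MMaannCc gametes: ManC×8, Manc×8
MmAaNnCc gametes: MANC×1, MANc×1, MAnC×1, MAnc×1, MaNC×1, MaNc×1, ManC×1, Manc×1, mANC×1, mANc×1, mAnC×1, mAnc×1, maNC×1, maNc×1, manC×1, manc×1
MMaannCc×MmAaNnCc grid (16·16=256): MMAaNnCC=8 MMAaNnCc=16 MMAaNncc=8 MMAannCC=8 MMAannCc=16 MMAanncc=8 MMaaNnCC=8 MMaaNnCc=16 MMaaNncc=8 MMaannCC=8 MMaannCc=16 MMaanncc=8 MmAaNnCC=8 MmAaNnCc=16 MmAaNncc=8 MmAannCC=8 MmAannCc=16 MmAanncc=8 MmaaNnCC=8 MmaaNnCc=16 MmaaNncc=8 MmaannCC=8 MmaannCc=16 Mmaanncc=8
MMaannCc hits 16/256; gcd=16; 16÷16/256÷16 = 1/16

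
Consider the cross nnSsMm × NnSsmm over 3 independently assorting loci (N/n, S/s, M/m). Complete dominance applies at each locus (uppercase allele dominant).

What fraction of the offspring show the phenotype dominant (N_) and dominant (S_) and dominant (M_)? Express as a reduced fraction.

nnSsMm gametes: nSM×2, nSm×2, nsM×2, nsm×2
NnSsmm gametes: NSm×2, Nsm×2, nSm×2, nsm×2
nnSsMm×NnSsmm grid (8·8=64): NnSSMm=4 NnSSmm=4 NnSsMm=8 NnSsmm=8 NnssMm=4 Nnssmm=4 nnSSMm=4 nnSSmm=4 nnSsMm=8 nnSsmm=8 nnssMm=4 nnssmm=4
N_ S_ M_ hits 12/64; gcd=4; 12÷4/64÷4 = 3/16

P(N_ S_ M_) = 3/16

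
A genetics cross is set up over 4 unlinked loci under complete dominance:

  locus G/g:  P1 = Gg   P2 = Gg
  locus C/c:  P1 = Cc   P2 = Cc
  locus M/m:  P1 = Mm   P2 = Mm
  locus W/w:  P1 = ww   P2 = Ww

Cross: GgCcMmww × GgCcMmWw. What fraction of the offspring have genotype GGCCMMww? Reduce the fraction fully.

GgCcMmww gametes: GCMw×2, GCmw×2, GcMw×2, Gcmw×2, gCMw×2, gCmw×2, gcMw×2, gcmw×2
GgCcMmWw gametes: GCMW×1, GCMw×1, GCmW×1, GCmw×1, GcMW×1, GcMw×1, GcmW×1, Gcmw×1, gCMW×1, gCMw×1, gCmW×1, gCmw×1, gcMW×1, gcMw×1, gcmW×1, gcmw×1
GgCcMmww×GgCcMmWw grid (16·16=256): GGCCMMWw=2 GGCCMMww=2 GGCCMmWw=4 GGCCMmww=4 GGCCmmWw=2 GGCCmmww=2 GGCcMMWw=4 GGCcMMww=4 GGCcMmWw=8 GGCcMmww=8 GGCcmmWw=4 GGCcmmww=4 GGccMMWw=2 GGccMMww=2 GGccMmWw=4 GGccMmww=4 GGccmmWw=2 GGccmmww=2 GgCCMMWw=4 GgCCMMww=4 GgCCMmWw=8 GgCCMmww=8 GgCCmmWw=4 GgCCmmww=4 GgCcMMWw=8 GgCcMMww=8 GgCcMmWw=16 GgCcMmww=16 GgCcmmWw=8 GgCcmmww=8 GgccMMWw=4 GgccMMww=4 GgccMmWw=8 GgccMmww=8 GgccmmWw=4 Ggccmmww=4 ggCCMMWw=2 ggCCMMww=2 ggCCMmWw=4 ggCCMmww=4 ggCCmmWw=2 ggCCmmww=2 ggCcMMWw=4 ggCcMMww=4 ggCcMmWw=8 ggCcMmww=8 ggCcmmWw=4 ggCcmmww=4 ggccMMWw=2 ggccMMww=2 ggccMmWw=4 ggccMmww=4 ggccmmWw=2 ggccmmww=2
GGCCMMww hits 2/256; gcd=2; 2÷2/256÷2 = 1/128

P(GGCCMMww) = 1/128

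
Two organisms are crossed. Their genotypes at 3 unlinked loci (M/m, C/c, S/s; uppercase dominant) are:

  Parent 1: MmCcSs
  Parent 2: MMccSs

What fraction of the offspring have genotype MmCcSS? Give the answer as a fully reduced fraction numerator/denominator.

MmCcSs gametes: MCS×1, MCs×1, McS×1, Mcs×1, mCS×1, mCs×1, mcS×1, mcs×1
MMccSs gametes: McS×4, Mcs×4
MmCcSs×MMccSs grid (8·8=64): MMCcSS=4 MMCcSs=8 MMCcss=4 MMccSS=4 MMccSs=8 MMccss=4 MmCcSS=4 MmCcSs=8 MmCcss=4 MmccSS=4 MmccSs=8 Mmccss=4
MmCcSS hits 4/64; gcd=4; 4÷4/64÷4 = 1/16

P(MmCcSS) = 1/16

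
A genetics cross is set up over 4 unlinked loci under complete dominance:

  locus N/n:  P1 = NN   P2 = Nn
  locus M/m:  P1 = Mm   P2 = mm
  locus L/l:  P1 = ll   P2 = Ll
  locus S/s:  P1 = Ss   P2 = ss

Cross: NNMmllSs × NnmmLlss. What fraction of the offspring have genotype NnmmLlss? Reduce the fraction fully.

P(NnmmLlss) = 1/16

NNMmllSs gametes: NMlS×4, NMls×4, NmlS×4, Nmls×4
NnmmLlss gametes: NmLs×4, Nmls×4, nmLs×4, nmls×4
NNMmllSs×NnmmLlss grid (16·16=256): NNMmLlSs=16 NNMmLlss=16 NNMmllSs=16 NNMmllss=16 NNmmLlSs=16 NNmmLlss=16 NNmmllSs=16 NNmmllss=16 NnMmLlSs=16 NnMmLlss=16 NnMmllSs=16 NnMmllss=16 NnmmLlSs=16 NnmmLlss=16 NnmmllSs=16 Nnmmllss=16
NnmmLlss hits 16/256; gcd=16; 16÷16/256÷16 = 1/16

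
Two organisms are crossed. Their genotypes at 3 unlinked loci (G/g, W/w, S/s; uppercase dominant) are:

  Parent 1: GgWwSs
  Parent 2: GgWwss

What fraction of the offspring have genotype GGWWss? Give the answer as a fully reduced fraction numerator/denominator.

P(GGWWss) = 1/32

GgWwSs gametes: GWS×1, GWs×1, GwS×1, Gws×1, gWS×1, gWs×1, gwS×1, gws×1
GgWwss gametes: GWs×2, Gws×2, gWs×2, gws×2
GgWwSs×GgWwss grid (8·8=64): GGWWSs=2 GGWWss=2 GGWwSs=4 GGWwss=4 GGwwSs=2 GGwwss=2 GgWWSs=4 GgWWss=4 GgWwSs=8 GgWwss=8 GgwwSs=4 Ggwwss=4 ggWWSs=2 ggWWss=2 ggWwSs=4 ggWwss=4 ggwwSs=2 ggwwss=2
GGWWss hits 2/64; gcd=2; 2÷2/64÷2 = 1/32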